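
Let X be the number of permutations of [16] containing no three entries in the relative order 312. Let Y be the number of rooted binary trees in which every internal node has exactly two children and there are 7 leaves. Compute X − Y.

35357538

For any fixed pattern of length 3, the pattern-avoiding permutations of [16] number C_16. So X = C_16 = 35357670.
A full binary tree with L leaves has L−1 internal nodes and is counted by C_{L−1}; L = 7 gives C_6. So Y = C_6 = 132.
X − Y = 35357670 − 132 = 35357538.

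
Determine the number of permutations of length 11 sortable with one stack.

Stack-sortable permutations are exactly the 231-avoiding ones, counted by C_n; here n = 11.
C_11 = C(22,11)/12 = 705432/12 = 58786.

58786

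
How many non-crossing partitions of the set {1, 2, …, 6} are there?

Non-crossing partitions of an n-element set are counted by C_n; here n = 6.
C_6 = C(12,6)/7 = 924/7 = 132.

132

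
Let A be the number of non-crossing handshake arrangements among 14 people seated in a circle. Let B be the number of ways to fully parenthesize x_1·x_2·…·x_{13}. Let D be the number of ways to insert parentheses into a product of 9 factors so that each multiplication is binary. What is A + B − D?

207011

With 14 = 2·7 people, non-crossing handshake pairings are non-crossing perfect matchings on a circle, counted by C_7. So A = C_7 = 429.
Bracketing 13 factors into binary products is counted by C_{13−1} = C_12. So B = C_12 = 208012.
Parenthesizations of m factors correspond to full binary trees with m leaves, counted by C_{m−1}; m = 9 gives C_8. So D = C_8 = 1430.
A + B − D = 429 + 208012 − 1430 = 207011.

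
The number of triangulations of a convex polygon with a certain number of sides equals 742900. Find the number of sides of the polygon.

Triangulations of a convex m-gon are counted by C_{m−2}. The Catalan number equal to 742900 is C_13.
So m − 2 = 13, giving m = 15 sides.

15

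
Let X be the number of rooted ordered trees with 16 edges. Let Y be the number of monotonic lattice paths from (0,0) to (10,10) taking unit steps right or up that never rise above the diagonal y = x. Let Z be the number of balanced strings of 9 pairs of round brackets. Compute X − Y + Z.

Rooted ordered trees with n edges are counted by C_n; here n = 16. So X = C_16 = 35357670.
Monotone paths in an n×n grid that stay weakly below the diagonal are counted by C_n; here n = 10. So Y = C_10 = 16796.
A balanced arrangement of 9 bracket pairs is a Dyck word of semilength 9, so the count is C_9. So Z = C_9 = 4862.
X − Y + Z = 35357670 − 16796 + 4862 = 35345736.

35345736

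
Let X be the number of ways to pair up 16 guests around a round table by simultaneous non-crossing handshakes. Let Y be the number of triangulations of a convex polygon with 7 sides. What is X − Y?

With 16 = 2·8 people, non-crossing handshake pairings are non-crossing perfect matchings on a circle, counted by C_8. So X = C_8 = 1430.
A convex 7-gon is triangulated into 5 triangles, and the number of such triangulations is the Catalan number C_{7−2} = C_5. So Y = C_5 = 42.
X − Y = 1430 − 42 = 1388.

1388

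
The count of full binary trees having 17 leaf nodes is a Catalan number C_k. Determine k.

Full binary trees with 17 leaves have 17−1 = 16 internal nodes, so there are C_16 of them.

16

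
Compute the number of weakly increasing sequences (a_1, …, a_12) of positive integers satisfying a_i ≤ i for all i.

Such sub-staircase sequences of length n are counted by C_n; here n = 12.
C_12 = 208012.

208012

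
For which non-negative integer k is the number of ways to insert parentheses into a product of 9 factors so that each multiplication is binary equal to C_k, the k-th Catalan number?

8

Parenthesizations of m factors correspond to full binary trees with m leaves, counted by C_{m−1}; m = 9 gives C_8.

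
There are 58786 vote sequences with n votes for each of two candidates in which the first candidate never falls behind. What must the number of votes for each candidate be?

11

Such ballot sequences with n votes each are counted by C_n, and C_11 = 58786.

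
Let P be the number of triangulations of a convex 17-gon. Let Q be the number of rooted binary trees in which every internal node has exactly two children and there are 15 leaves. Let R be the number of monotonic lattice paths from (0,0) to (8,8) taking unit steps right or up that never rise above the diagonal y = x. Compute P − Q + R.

Triangulations of a convex m-gon are counted by C_{m−2}; with m = 17 this is C_15. So P = C_15 = 9694845.
Full binary trees with 15 leaves have 15−1 = 14 internal nodes, so there are C_14 of them. So Q = C_14 = 2674440.
Sub-diagonal monotone paths from (0,0) to (8,8) biject with Dyck paths of semilength 8, giving C_8. So R = C_8 = 1430.
P − Q + R = 9694845 − 2674440 + 1430 = 7021835.

7021835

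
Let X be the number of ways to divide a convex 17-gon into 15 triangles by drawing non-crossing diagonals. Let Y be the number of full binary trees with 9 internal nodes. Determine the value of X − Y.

Triangulations of a convex m-gon are counted by C_{m−2}; with m = 17 this is C_15. So X = C_15 = 9694845.
Full binary trees with n internal nodes are counted by C_n; here n = 9. So Y = C_9 = 4862.
X − Y = 9694845 − 4862 = 9689983.

9689983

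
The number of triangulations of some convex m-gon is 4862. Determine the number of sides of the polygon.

11

Triangulations of a convex m-gon are counted by C_{m−2}; 4862 = C_9.
So m − 2 = 9, giving m = 11 sides.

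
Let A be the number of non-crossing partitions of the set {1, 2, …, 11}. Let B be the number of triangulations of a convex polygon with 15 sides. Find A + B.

The non-crossing partitions of [11] form a lattice of size C_11. So A = C_11 = 58786.
A convex 15-gon is triangulated into 13 triangles, and the number of such triangulations is the Catalan number C_{15−2} = C_13. So B = C_13 = 742900.
A + B = 58786 + 742900 = 801686.

801686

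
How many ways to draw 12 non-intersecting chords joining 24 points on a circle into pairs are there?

208012

Pairing 24 circle points by 12 non-crossing chords gives C_12 matchings.
C_12 = C_11 · 2(2·11+1)/(11+2) = 58786 · 46/13 = 208012.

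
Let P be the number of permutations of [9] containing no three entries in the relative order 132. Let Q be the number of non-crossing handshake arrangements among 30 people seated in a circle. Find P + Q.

Permutations of [n] avoiding any single length-3 pattern are counted by C_n; here n = 9. So P = C_9 = 4862.
Non-crossing handshake pairings of 2n people are counted by C_n; 30 people gives n = 15. So Q = C_15 = 9694845.
P + Q = 4862 + 9694845 = 9699707.

9699707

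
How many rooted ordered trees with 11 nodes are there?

Rooted ordered (plane) trees on m nodes have m−1 edges and are counted by C_{m−1}; m = 11 gives C_10.
C_10 = 16796.

16796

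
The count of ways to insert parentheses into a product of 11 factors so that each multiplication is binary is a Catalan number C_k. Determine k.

10

Bracketing 11 factors into binary products is counted by C_{11−1} = C_10.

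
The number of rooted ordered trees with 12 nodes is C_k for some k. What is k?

11

Rooted ordered (plane) trees on m nodes have m−1 edges and are counted by C_{m−1}; m = 12 gives C_11.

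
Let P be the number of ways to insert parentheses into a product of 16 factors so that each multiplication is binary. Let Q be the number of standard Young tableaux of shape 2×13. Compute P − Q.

Parenthesizations of m factors correspond to full binary trees with m leaves, counted by C_{m−1}; m = 16 gives C_15. So P = C_15 = 9694845.
Standard Young tableaux of shape 2×n are counted by C_n; here n = 13. So Q = C_13 = 742900.
P − Q = 9694845 − 742900 = 8951945.

8951945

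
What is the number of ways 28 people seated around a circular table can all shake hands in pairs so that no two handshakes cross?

Non-crossing handshake pairings of 2n people are counted by C_n; 28 people gives n = 14.
C_14 = C(28,14)/15 = 40116600/15 = 2674440.

2674440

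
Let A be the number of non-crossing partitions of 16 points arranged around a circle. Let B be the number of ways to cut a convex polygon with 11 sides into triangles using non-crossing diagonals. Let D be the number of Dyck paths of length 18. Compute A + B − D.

Non-crossing partitions of an n-element set are counted by C_n; here n = 16. So A = C_16 = 35357670.
The number of triangulations of an 11-gon is the Catalan number C_9 (index = sides − 2). So B = C_9 = 4862.
Paths of 9 up- and 9 down-steps that never dip below the axis are Dyck paths; their count is C_9. So D = C_9 = 4862.
A + B − D = 35357670 + 4862 − 4862 = 35357670.

35357670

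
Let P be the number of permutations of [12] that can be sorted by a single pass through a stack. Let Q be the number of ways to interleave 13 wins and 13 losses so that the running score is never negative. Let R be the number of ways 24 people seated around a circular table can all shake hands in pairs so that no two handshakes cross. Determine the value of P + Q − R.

742900

Stack-sortable permutations are exactly the 231-avoiding ones, counted by C_n; here n = 12. So P = C_12 = 208012.
Ballot sequences with n votes each where one side never trails are Dyck words, counted by C_n; here n = 13. So Q = C_13 = 742900.
Non-crossing handshake pairings of 2n people are counted by C_n; 24 people gives n = 12. So R = C_12 = 208012.
P + Q − R = 208012 + 742900 − 208012 = 742900.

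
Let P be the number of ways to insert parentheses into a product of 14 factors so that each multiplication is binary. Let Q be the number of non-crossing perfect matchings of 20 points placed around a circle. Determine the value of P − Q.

726104

Bracketing 14 factors into binary products is counted by C_{14−1} = C_13. So P = C_13 = 742900.
Non-crossing perfect matchings of 2n points on a circle are counted by C_n; with 20 points, n = 10. So Q = C_10 = 16796.
P − Q = 742900 − 16796 = 726104.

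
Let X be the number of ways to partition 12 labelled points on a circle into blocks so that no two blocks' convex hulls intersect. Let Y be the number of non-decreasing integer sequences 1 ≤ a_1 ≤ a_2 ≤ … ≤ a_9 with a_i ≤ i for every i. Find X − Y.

203150

Non-crossing partitions of an n-element set are counted by C_n; here n = 12. So X = C_12 = 208012.
Weakly increasing sequences with a_i ≤ i biject with Dyck paths of semilength 9, so there are C_9. So Y = C_9 = 4862.
X − Y = 208012 − 4862 = 203150.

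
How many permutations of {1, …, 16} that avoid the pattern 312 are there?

35357670

For any fixed pattern of length 3, the pattern-avoiding permutations of [16] number C_16.
C_16 = C(32,16)/17 = 601080390/17 = 35357670.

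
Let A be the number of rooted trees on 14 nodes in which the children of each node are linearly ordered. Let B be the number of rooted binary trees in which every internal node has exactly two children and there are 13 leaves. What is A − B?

Rooted ordered (plane) trees on m nodes have m−1 edges and are counted by C_{m−1}; m = 14 gives C_13. So A = C_13 = 742900.
Full binary trees with 13 leaves have 13−1 = 12 internal nodes, so there are C_12 of them. So B = C_12 = 208012.
A − B = 742900 − 208012 = 534888.

534888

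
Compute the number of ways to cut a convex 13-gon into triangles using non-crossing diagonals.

58786

A convex 13-gon is triangulated into 11 triangles, and the number of such triangulations is the Catalan number C_{13−2} = C_11.
C_11 = 58786.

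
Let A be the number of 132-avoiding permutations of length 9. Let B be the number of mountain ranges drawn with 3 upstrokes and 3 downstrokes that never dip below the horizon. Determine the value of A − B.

For any fixed pattern of length 3, the pattern-avoiding permutations of [9] number C_9. So A = C_9 = 4862.
A Dyck path with 3 up-steps and 3 down-steps has semilength 3, so there are C_3 of them. So B = C_3 = 5.
A − B = 4862 − 5 = 4857.

4857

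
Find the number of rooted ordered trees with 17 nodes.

35357670

Rooted ordered (plane) trees on m nodes have m−1 edges and are counted by C_{m−1}; m = 17 gives C_16.
C_16 = C(32,16)/17 = 601080390/17 = 35357670.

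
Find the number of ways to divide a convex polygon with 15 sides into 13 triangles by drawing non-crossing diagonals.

742900

A convex 15-gon is triangulated into 13 triangles, and the number of such triangulations is the Catalan number C_{15−2} = C_13.
C_13 = C(26,13)/14 = 10400600/14 = 742900.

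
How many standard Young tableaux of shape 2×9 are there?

4862

By the hook-length formula (or a Dyck-path bijection), SYT of shape 2×9 number C_9.
C_9 = C(18,9)/10 = 48620/10 = 4862.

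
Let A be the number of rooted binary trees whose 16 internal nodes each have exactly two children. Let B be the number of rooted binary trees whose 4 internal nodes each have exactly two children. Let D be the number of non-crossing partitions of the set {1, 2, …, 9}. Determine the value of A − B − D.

35352794

The number of full binary trees on 16 internal nodes is the Catalan number C_16. So A = C_16 = 35357670.
The number of full binary trees on 4 internal nodes is the Catalan number C_4. So B = C_4 = 14.
The non-crossing partitions of [9] form a lattice of size C_9. So D = C_9 = 4862.
A − B − D = 35357670 − 14 − 4862 = 35352794.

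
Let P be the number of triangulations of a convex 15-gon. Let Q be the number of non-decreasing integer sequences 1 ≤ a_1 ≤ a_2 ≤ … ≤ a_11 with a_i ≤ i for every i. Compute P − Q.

Triangulations of a convex m-gon are counted by C_{m−2}; with m = 15 this is C_13. So P = C_13 = 742900.
Such sub-staircase sequences of length n are counted by C_n; here n = 11. So Q = C_11 = 58786.
P − Q = 742900 − 58786 = 684114.

684114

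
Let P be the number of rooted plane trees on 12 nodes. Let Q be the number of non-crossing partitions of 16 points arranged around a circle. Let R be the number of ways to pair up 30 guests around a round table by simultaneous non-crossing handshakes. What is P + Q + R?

Rooted ordered (plane) trees on m nodes have m−1 edges and are counted by C_{m−1}; m = 12 gives C_11. So P = C_11 = 58786.
The non-crossing partitions of [16] form a lattice of size C_16. So Q = C_16 = 35357670.
Non-crossing handshake pairings of 2n people are counted by C_n; 30 people gives n = 15. So R = C_15 = 9694845.
P + Q + R = 58786 + 35357670 + 9694845 = 45111301.

45111301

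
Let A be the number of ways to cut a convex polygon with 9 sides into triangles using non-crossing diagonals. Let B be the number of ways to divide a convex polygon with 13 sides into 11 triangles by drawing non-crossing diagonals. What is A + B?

A convex 9-gon is triangulated into 7 triangles, and the number of such triangulations is the Catalan number C_{9−2} = C_7. So A = C_7 = 429.
The number of triangulations of a 13-gon is the Catalan number C_11 (index = sides − 2). So B = C_11 = 58786.
A + B = 429 + 58786 = 59215.

59215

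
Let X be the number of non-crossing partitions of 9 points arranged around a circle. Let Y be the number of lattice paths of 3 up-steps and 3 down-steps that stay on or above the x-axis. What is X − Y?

4857

Non-crossing partitions of an n-element set are counted by C_n; here n = 9. So X = C_9 = 4862.
Paths of 3 up- and 3 down-steps that never dip below the axis are Dyck paths; their count is C_3. So Y = C_3 = 5.
X − Y = 4862 − 5 = 4857.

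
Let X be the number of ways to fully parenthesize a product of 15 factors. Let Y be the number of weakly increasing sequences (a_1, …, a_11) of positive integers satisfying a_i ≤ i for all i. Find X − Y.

2615654

Bracketing 15 factors into binary products is counted by C_{15−1} = C_14. So X = C_14 = 2674440.
Such sub-staircase sequences of length n are counted by C_n; here n = 11. So Y = C_11 = 58786.
X − Y = 2674440 − 58786 = 2615654.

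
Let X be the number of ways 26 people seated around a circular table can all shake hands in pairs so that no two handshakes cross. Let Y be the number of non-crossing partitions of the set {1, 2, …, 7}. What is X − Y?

742471

With 26 = 2·13 people, non-crossing handshake pairings are non-crossing perfect matchings on a circle, counted by C_13. So X = C_13 = 742900.
The non-crossing partitions of [7] form a lattice of size C_7. So Y = C_7 = 429.
X − Y = 742900 − 429 = 742471.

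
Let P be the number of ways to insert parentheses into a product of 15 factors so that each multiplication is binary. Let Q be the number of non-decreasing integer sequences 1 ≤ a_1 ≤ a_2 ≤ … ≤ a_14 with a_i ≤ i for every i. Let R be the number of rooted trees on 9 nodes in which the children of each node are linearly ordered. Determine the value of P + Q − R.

Parenthesizations of m factors correspond to full binary trees with m leaves, counted by C_{m−1}; m = 15 gives C_14. So P = C_14 = 2674440.
Weakly increasing sequences with a_i ≤ i biject with Dyck paths of semilength 14, so there are C_14. So Q = C_14 = 2674440.
Rooted ordered (plane) trees on m nodes have m−1 edges and are counted by C_{m−1}; m = 9 gives C_8. So R = C_8 = 1430.
P + Q − R = 2674440 + 2674440 − 1430 = 5347450.

5347450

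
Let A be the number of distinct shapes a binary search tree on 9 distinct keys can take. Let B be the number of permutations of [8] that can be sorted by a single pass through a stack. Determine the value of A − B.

Rooted binary trees with 9 nodes (each child slot possibly empty) number C_9. So A = C_9 = 4862.
By Knuth's characterisation, the stack-sortable permutations of length 8 are the 231-avoiders, numbering C_8. So B = C_8 = 1430.
A − B = 4862 − 1430 = 3432.

3432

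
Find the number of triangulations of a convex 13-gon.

Triangulations of a convex m-gon are counted by C_{m−2}; with m = 13 this is C_11.
C_11 = C(22,11)/12 = 705432/12 = 58786.

58786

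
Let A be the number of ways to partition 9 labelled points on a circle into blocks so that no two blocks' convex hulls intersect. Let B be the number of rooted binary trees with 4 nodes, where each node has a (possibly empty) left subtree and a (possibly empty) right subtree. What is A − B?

4848

Non-crossing partitions of an n-element set are counted by C_n; here n = 9. So A = C_9 = 4862.
Binary trees (left/right distinguished) on n nodes are counted by C_n; here n = 4. So B = C_4 = 14.
A − B = 4862 − 14 = 4848.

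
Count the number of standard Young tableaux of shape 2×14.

2674440

Standard Young tableaux of shape 2×n are counted by C_n; here n = 14.
C_14 = C(28,14)/15 = 40116600/15 = 2674440.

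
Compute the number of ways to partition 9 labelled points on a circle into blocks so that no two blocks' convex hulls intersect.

4862

Non-crossing partitions of an n-element set are counted by C_n; here n = 9.
C_9 = C_8 · 2(2·8+1)/(8+2) = 1430 · 34/10 = 4862.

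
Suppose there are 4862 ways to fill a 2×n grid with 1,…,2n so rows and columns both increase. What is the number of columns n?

Standard Young tableaux of shape 2×n are counted by C_n; 4862 = C_9.

9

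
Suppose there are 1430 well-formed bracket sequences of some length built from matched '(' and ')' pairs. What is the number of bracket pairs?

Balanced strings of n bracket-pairs are counted by C_n. Since C_8 = 1430, the index is 8.

8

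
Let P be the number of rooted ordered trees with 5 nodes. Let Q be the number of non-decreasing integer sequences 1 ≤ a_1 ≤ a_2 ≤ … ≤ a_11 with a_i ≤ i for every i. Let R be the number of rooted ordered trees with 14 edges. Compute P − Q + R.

Rooted ordered (plane) trees on m nodes have m−1 edges and are counted by C_{m−1}; m = 5 gives C_4. So P = C_4 = 14.
Weakly increasing sequences with a_i ≤ i biject with Dyck paths of semilength 11, so there are C_11. So Q = C_11 = 58786.
A rooted plane tree with 14 edges has 15 nodes, and the count is C_14. So R = C_14 = 2674440.
P − Q + R = 14 − 58786 + 2674440 = 2615668.

2615668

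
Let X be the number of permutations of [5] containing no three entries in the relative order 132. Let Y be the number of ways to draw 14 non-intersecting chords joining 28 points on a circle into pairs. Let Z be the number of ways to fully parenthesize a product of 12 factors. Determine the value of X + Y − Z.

2615696

For any fixed pattern of length 3, the pattern-avoiding permutations of [5] number C_5. So X = C_5 = 42.
Pairing 28 circle points by 14 non-crossing chords gives C_14 matchings. So Y = C_14 = 2674440.
Bracketing 12 factors into binary products is counted by C_{12−1} = C_11. So Z = C_11 = 58786.
X + Y − Z = 42 + 2674440 − 58786 = 2615696.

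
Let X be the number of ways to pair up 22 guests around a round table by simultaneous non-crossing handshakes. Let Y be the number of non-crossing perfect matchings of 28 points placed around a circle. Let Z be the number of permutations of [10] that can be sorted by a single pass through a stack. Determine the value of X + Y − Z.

With 22 = 2·11 people, non-crossing handshake pairings are non-crossing perfect matchings on a circle, counted by C_11. So X = C_11 = 58786.
Pairing 28 circle points by 14 non-crossing chords gives C_14 matchings. So Y = C_14 = 2674440.
Stack-sortable permutations are exactly the 231-avoiding ones, counted by C_n; here n = 10. So Z = C_10 = 16796.
X + Y − Z = 58786 + 2674440 − 16796 = 2716430.

2716430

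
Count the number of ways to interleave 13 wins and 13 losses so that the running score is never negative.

742900

Reading a vote for the leader as '(' and for the other as ')' turns such a sequence into a balanced string of 13 pairs, so the count is C_13.
C_13 = C(26,13)/14 = 10400600/14 = 742900.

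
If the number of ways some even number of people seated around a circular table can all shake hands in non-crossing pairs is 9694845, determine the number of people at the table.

Non-crossing handshake pairings of 2n people are counted by C_n, and C_15 = 9694845.
So n = 15, and there are 2n = 30 people.

30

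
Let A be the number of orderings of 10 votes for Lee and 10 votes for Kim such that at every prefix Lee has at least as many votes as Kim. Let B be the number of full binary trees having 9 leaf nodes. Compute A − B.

15366

Reading a vote for the leader as '(' and for the other as ')' turns such a sequence into a balanced string of 10 pairs, so the count is C_10. So A = C_10 = 16796.
Full binary trees with 9 leaves have 9−1 = 8 internal nodes, so there are C_8 of them. So B = C_8 = 1430.
A − B = 16796 − 1430 = 15366.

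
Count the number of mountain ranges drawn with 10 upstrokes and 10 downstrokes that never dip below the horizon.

A Dyck path with 10 up-steps and 10 down-steps has semilength 10, so there are C_10 of them.
C_10 = 16796.

16796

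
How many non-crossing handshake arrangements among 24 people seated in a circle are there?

Non-crossing handshake pairings of 2n people are counted by C_n; 24 people gives n = 12.
C_12 = 208012.

208012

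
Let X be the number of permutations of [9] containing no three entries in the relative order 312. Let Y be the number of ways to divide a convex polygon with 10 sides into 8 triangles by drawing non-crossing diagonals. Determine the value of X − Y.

3432

Permutations of [n] avoiding any single length-3 pattern are counted by C_n; here n = 9. So X = C_9 = 4862.
The number of triangulations of a 10-gon is the Catalan number C_8 (index = sides − 2). So Y = C_8 = 1430.
X − Y = 4862 − 1430 = 3432.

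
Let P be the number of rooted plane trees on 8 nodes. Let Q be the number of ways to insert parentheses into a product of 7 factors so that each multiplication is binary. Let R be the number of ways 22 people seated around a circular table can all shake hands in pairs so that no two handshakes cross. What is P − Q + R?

59083

Rooted ordered (plane) trees on m nodes have m−1 edges and are counted by C_{m−1}; m = 8 gives C_7. So P = C_7 = 429.
Bracketing 7 factors into binary products is counted by C_{7−1} = C_6. So Q = C_6 = 132.
Non-crossing handshake pairings of 2n people are counted by C_n; 22 people gives n = 11. So R = C_11 = 58786.
P − Q + R = 429 − 132 + 58786 = 59083.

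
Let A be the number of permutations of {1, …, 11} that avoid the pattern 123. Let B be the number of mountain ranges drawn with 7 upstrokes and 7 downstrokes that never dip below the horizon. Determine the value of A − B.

58357

For any fixed pattern of length 3, the pattern-avoiding permutations of [11] number C_11. So A = C_11 = 58786.
Dyck paths of semilength n (length 2n) are counted by C_n; here n = 7. So B = C_7 = 429.
A − B = 58786 − 429 = 58357.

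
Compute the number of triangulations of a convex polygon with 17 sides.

A convex 17-gon is triangulated into 15 triangles, and the number of such triangulations is the Catalan number C_{17−2} = C_15.
C_15 = C(30,15)/16 = 155117520/16 = 9694845.

9694845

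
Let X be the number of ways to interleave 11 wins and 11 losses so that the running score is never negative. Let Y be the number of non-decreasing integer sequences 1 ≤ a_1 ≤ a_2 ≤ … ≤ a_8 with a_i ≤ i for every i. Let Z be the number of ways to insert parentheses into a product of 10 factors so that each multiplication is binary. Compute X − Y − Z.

Reading a vote for the leader as '(' and for the other as ')' turns such a sequence into a balanced string of 11 pairs, so the count is C_11. So X = C_11 = 58786.
Weakly increasing sequences with a_i ≤ i biject with Dyck paths of semilength 8, so there are C_8. So Y = C_8 = 1430.
Ways to associate a product of 10 factors correspond to binary trees on 10 leaves, so the count is C_9. So Z = C_9 = 4862.
X − Y − Z = 58786 − 1430 − 4862 = 52494.

52494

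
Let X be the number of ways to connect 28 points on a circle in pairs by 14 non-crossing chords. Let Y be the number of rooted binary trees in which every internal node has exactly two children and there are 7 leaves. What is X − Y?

Non-crossing perfect matchings of 2n points on a circle are counted by C_n; with 28 points, n = 14. So X = C_14 = 2674440.
A full binary tree with L leaves has L−1 internal nodes and is counted by C_{L−1}; L = 7 gives C_6. So Y = C_6 = 132.
X − Y = 2674440 − 132 = 2674308.

2674308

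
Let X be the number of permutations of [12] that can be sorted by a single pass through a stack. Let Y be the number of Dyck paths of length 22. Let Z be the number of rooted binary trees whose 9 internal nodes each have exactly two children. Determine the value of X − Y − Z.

By Knuth's characterisation, the stack-sortable permutations of length 12 are the 231-avoiders, numbering C_12. So X = C_12 = 208012.
Paths of 11 up- and 11 down-steps that never dip below the axis are Dyck paths; their count is C_11. So Y = C_11 = 58786.
The number of full binary trees on 9 internal nodes is the Catalan number C_9. So Z = C_9 = 4862.
X − Y − Z = 208012 − 58786 − 4862 = 144364.

144364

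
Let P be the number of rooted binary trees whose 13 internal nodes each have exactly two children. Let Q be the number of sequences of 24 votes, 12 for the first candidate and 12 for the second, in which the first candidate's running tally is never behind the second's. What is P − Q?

Full binary trees with n internal nodes are counted by C_n; here n = 13. So P = C_13 = 742900.
Reading a vote for the leader as '(' and for the other as ')' turns such a sequence into a balanced string of 12 pairs, so the count is C_12. So Q = C_12 = 208012.
P − Q = 742900 − 208012 = 534888.

534888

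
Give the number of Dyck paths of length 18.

Paths of 9 up- and 9 down-steps that never dip below the axis are Dyck paths; their count is C_9.
C_9 = C_8 · 2(2·8+1)/(8+2) = 1430 · 34/10 = 4862.

4862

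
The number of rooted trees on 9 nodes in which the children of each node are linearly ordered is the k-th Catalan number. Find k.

Rooted ordered (plane) trees on m nodes have m−1 edges and are counted by C_{m−1}; m = 9 gives C_8.

8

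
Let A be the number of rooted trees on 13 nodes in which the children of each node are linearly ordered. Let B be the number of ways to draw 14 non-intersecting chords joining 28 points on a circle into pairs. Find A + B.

Rooted ordered (plane) trees on m nodes have m−1 edges and are counted by C_{m−1}; m = 13 gives C_12. So A = C_12 = 208012.
Non-crossing perfect matchings of 2n points on a circle are counted by C_n; with 28 points, n = 14. So B = C_14 = 2674440.
A + B = 208012 + 2674440 = 2882452.

2882452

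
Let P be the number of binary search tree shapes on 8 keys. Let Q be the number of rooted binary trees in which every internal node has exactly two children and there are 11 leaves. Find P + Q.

18226

Rooted binary trees with 8 nodes (each child slot possibly empty) number C_8. So P = C_8 = 1430.
A full binary tree with L leaves has L−1 internal nodes and is counted by C_{L−1}; L = 11 gives C_10. So Q = C_10 = 16796.
P + Q = 1430 + 16796 = 18226.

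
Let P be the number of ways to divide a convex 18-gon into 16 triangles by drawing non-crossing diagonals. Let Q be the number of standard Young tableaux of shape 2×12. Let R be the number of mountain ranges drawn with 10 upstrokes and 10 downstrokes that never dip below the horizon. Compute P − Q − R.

A convex 18-gon is triangulated into 16 triangles, and the number of such triangulations is the Catalan number C_{18−2} = C_16. So P = C_16 = 35357670.
By the hook-length formula (or a Dyck-path bijection), SYT of shape 2×12 number C_12. So Q = C_12 = 208012.
Paths of 10 up- and 10 down-steps that never dip below the axis are Dyck paths; their count is C_10. So R = C_10 = 16796.
P − Q − R = 35357670 − 208012 − 16796 = 35132862.

35132862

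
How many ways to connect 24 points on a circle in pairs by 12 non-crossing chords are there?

208012

Non-crossing perfect matchings of 2n points on a circle are counted by C_n; with 24 points, n = 12.
C_12 = 208012.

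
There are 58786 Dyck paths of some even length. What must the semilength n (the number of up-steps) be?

Dyck paths of semilength n are counted by C_n. The Catalan number equal to 58786 is C_11.

11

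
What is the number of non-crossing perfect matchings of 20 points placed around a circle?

Non-crossing perfect matchings of 2n points on a circle are counted by C_n; with 20 points, n = 10.
C_10 = C_9 · 2(2·9+1)/(9+2) = 4862 · 38/11 = 16796.

16796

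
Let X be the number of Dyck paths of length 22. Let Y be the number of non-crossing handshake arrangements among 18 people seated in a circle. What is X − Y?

Dyck paths of semilength n (length 2n) are counted by C_n; here n = 11. So X = C_11 = 58786.
With 18 = 2·9 people, non-crossing handshake pairings are non-crossing perfect matchings on a circle, counted by C_9. So Y = C_9 = 4862.
X − Y = 58786 − 4862 = 53924.

53924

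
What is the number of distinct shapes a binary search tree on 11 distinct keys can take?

Rooted binary trees with 11 nodes (each child slot possibly empty) number C_11.
C_11 = C(22,11)/12 = 705432/12 = 58786.

58786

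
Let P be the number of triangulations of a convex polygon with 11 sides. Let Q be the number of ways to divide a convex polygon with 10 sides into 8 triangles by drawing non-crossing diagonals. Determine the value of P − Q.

A convex 11-gon is triangulated into 9 triangles, and the number of such triangulations is the Catalan number C_{11−2} = C_9. So P = C_9 = 4862.
A convex 10-gon is triangulated into 8 triangles, and the number of such triangulations is the Catalan number C_{10−2} = C_8. So Q = C_8 = 1430.
P − Q = 4862 − 1430 = 3432.

3432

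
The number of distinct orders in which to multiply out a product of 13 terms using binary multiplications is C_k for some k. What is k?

Parenthesizations of m factors correspond to full binary trees with m leaves, counted by C_{m−1}; m = 13 gives C_12.

12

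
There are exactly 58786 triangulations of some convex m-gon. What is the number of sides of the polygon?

13

Triangulations of a convex m-gon are counted by C_{m−2}. Since C_11 = 58786, the index is 11.
So m − 2 = 11, giving m = 13 sides.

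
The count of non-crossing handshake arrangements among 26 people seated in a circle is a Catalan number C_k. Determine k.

13

With 26 = 2·13 people, non-crossing handshake pairings are non-crossing perfect matchings on a circle, counted by C_13.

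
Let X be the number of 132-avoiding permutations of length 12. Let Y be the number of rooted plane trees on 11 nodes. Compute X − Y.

191216

For any fixed pattern of length 3, the pattern-avoiding permutations of [12] number C_12. So X = C_12 = 208012.
Rooted ordered (plane) trees on m nodes have m−1 edges and are counted by C_{m−1}; m = 11 gives C_10. So Y = C_10 = 16796.
X − Y = 208012 − 16796 = 191216.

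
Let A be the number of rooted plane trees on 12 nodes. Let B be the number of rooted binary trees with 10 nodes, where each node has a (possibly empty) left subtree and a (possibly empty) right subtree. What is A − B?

Rooted ordered (plane) trees on m nodes have m−1 edges and are counted by C_{m−1}; m = 12 gives C_11. So A = C_11 = 58786.
Binary trees (left/right distinguished) on n nodes are counted by C_n; here n = 10. So B = C_10 = 16796.
A − B = 58786 − 16796 = 41990.

41990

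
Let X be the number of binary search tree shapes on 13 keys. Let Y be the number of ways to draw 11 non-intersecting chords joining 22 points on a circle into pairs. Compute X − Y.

684114

Binary trees (left/right distinguished) on n nodes are counted by C_n; here n = 13. So X = C_13 = 742900.
Non-crossing perfect matchings of 2n points on a circle are counted by C_n; with 22 points, n = 11. So Y = C_11 = 58786.
X − Y = 742900 − 58786 = 684114.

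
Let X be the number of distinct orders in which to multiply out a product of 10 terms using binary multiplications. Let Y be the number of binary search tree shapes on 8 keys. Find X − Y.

Bracketing 10 factors into binary products is counted by C_{10−1} = C_9. So X = C_9 = 4862.
There are C_n binary search tree shapes on n keys; with n = 8 that is C_8. So Y = C_8 = 1430.
X − Y = 4862 − 1430 = 3432.

3432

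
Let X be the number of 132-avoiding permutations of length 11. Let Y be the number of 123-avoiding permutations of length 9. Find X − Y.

For any fixed pattern of length 3, the pattern-avoiding permutations of [11] number C_11. So X = C_11 = 58786.
For any fixed pattern of length 3, the pattern-avoiding permutations of [9] number C_9. So Y = C_9 = 4862.
X − Y = 58786 − 4862 = 53924.

53924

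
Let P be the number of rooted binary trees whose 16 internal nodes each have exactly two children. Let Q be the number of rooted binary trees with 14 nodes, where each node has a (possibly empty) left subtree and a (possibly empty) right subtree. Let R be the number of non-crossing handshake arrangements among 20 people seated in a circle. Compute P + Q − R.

38015314

Full binary trees with n internal nodes are counted by C_n; here n = 16. So P = C_16 = 35357670.
There are C_n binary search tree shapes on n keys; with n = 14 that is C_14. So Q = C_14 = 2674440.
Non-crossing handshake pairings of 2n people are counted by C_n; 20 people gives n = 10. So R = C_10 = 16796.
P + Q − R = 35357670 + 2674440 − 16796 = 38015314.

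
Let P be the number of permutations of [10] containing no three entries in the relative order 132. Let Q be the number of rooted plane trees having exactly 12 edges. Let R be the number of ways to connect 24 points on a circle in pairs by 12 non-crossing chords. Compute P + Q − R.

Permutations of [n] avoiding any single length-3 pattern are counted by C_n; here n = 10. So P = C_10 = 16796.
A rooted plane tree with 12 edges has 13 nodes, and the count is C_12. So Q = C_12 = 208012.
Pairing 24 circle points by 12 non-crossing chords gives C_12 matchings. So R = C_12 = 208012.
P + Q − R = 16796 + 208012 − 208012 = 16796.

16796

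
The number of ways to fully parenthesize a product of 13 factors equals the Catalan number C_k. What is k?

Ways to associate a product of 13 factors correspond to binary trees on 13 leaves, so the count is C_12.

12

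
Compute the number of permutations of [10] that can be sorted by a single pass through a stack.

Stack-sortable permutations are exactly the 231-avoiding ones, counted by C_n; here n = 10.
C_10 = C(20,10)/11 = 184756/11 = 16796.

16796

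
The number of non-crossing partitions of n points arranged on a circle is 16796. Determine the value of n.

Non-crossing partitions of [n] are counted by C_n, and C_10 = 16796.

10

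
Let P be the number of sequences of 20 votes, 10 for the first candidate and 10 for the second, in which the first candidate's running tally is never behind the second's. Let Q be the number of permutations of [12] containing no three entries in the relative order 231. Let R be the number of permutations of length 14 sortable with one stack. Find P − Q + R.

2483224

Ballot sequences with n votes each where one side never trails are Dyck words, counted by C_n; here n = 10. So P = C_10 = 16796.
For any fixed pattern of length 3, the pattern-avoiding permutations of [12] number C_12. So Q = C_12 = 208012.
Stack-sortable permutations are exactly the 231-avoiding ones, counted by C_n; here n = 14. So R = C_14 = 2674440.
P − Q + R = 16796 − 208012 + 2674440 = 2483224.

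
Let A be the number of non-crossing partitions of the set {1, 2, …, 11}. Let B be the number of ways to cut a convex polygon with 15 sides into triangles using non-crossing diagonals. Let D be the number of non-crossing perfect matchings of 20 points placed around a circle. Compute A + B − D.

784890

The non-crossing partitions of [11] form a lattice of size C_11. So A = C_11 = 58786.
Triangulations of a convex m-gon are counted by C_{m−2}; with m = 15 this is C_13. So B = C_13 = 742900.
Non-crossing perfect matchings of 2n points on a circle are counted by C_n; with 20 points, n = 10. So D = C_10 = 16796.
A + B − D = 58786 + 742900 − 16796 = 784890.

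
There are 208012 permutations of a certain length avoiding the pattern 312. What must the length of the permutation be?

12

Permutations of [n] avoiding a fixed length-3 pattern are counted by C_n; 208012 = C_12.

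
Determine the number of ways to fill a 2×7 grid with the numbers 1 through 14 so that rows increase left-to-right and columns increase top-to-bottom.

By the hook-length formula (or a Dyck-path bijection), SYT of shape 2×7 number C_7.
C_7 = C(14,7)/8 = 3432/8 = 429.

429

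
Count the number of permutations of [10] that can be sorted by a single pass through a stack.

By Knuth's characterisation, the stack-sortable permutations of length 10 are the 231-avoiders, numbering C_10.
C_10 = 16796.

16796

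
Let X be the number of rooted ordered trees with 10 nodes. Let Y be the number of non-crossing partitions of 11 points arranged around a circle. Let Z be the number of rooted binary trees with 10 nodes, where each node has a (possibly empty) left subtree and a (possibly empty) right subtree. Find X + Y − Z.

46852

A rooted plane tree on 10 nodes has 9 edges, and such trees are counted by C_9. So X = C_9 = 4862.
The non-crossing partitions of [11] form a lattice of size C_11. So Y = C_11 = 58786.
Rooted binary trees with 10 nodes (each child slot possibly empty) number C_10. So Z = C_10 = 16796.
X + Y − Z = 4862 + 58786 − 16796 = 46852.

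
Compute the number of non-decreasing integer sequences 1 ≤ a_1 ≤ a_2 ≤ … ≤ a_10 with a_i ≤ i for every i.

16796

Such sub-staircase sequences of length n are counted by C_n; here n = 10.
C_10 = C(20,10)/11 = 184756/11 = 16796.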